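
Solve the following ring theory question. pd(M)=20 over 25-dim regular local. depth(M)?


pd+depth=depth(R)=25
depth=25-20=5


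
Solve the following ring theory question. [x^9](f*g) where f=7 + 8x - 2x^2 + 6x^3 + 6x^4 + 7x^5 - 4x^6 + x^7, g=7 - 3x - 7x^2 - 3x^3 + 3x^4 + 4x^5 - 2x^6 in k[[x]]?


[x^9] = sum a_i*b_j, i+j=9
  6*-2=-12
  6*4=24
  7*3=21
  -4*-3=12
  1*-7=-7
Sum=38


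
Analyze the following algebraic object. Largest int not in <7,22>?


gcd(7,22)=1 => F=ab-a-b=7*22-7-22=154-29=125


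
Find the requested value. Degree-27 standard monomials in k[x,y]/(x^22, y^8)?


k[x,y], I = (x^22, y^8), d = 27
Need i < 22 and d-i < 8.
Range: 20 <= i <= 21.
H(27) = 2


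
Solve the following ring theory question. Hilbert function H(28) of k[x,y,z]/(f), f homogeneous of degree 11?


C(30,2)-C(19,2)=435-171=264


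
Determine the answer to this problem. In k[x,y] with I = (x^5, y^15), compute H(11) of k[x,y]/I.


k[x,y], I = (x^5, y^15), d = 11
Need i < 5 and d-i < 15.
Range: 0 <= i <= 4.
H(11) = 5


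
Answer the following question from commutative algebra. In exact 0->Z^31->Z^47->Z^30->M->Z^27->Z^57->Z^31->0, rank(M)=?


Alt sum=0:
(-1)^0*31 + (-1)^1*47 + (-1)^2*30 + (-1)^3*? + (-1)^4*27 + (-1)^5*57 + (-1)^6*31=0
rank(M)=15


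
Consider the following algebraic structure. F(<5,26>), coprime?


gcd(5,26)=1 => F=ab-a-b=5*26-5-26=130-31=99


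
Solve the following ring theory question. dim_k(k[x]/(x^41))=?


Basis: 1,x,...,x^40
dim=41


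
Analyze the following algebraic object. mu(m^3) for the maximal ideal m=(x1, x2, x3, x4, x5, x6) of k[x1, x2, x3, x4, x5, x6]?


Graded Nakayama: mu(m^d) = dim_k (m^d/m^(d+1)) = #degree-3 monomials in 6 vars
C(n+d-1,d)=C(8,3)=56


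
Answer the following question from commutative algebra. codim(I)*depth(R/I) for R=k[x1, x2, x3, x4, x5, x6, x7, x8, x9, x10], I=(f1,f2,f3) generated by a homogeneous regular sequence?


codim=3, depth=dim(R/I)=10-3=7
Product=3*7=21


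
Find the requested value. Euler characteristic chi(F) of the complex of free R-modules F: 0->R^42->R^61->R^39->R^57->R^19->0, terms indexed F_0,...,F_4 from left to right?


chi = sum (-1)^i * rank:
(-1)^0*42=42
(-1)^1*61=-61
(-1)^2*39=39
(-1)^3*57=-57
(-1)^4*19=19
chi=-18


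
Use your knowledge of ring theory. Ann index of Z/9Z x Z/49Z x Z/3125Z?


Exponent = lcm of the cyclic orders; pairwise coprime => product.
3^2*7^2*5^5=9*49*3125=1378125


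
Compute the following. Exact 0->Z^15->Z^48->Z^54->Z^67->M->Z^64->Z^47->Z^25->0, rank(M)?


Alt sum=0:
(-1)^0*15 + (-1)^1*48 + (-1)^2*54 + (-1)^3*67 + (-1)^4*? + (-1)^5*64 + (-1)^6*47 + (-1)^7*25=0
rank(M)=88


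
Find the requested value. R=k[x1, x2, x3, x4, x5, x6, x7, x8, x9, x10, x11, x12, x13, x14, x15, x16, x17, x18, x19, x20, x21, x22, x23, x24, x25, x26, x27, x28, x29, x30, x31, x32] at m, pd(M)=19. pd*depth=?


pd+depth=32
depth=32-19=13
pd*depth=19*13=247


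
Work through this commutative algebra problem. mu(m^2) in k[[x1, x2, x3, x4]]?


C(n+d-1,d)=C(5,2)=10


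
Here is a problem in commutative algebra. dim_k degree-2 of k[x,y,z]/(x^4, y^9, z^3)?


Need i<4, j<9, k<3 with i+j+k=2.
For each i, j ranges over max(0,2-i-2)..min(8,2-i):
  i=0: j in [0,2] -> 3
  i=1: j in [0,1] -> 2
  i=2: j in [0,0] -> 1
H(2) = 3+2+1 = 6


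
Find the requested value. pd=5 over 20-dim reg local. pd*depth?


pd+depth=20
depth=20-5=15
pd*depth=5*15=75


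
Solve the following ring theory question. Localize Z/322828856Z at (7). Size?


7-primary part: 322828856=7^9*8
Size=7^9=40353607


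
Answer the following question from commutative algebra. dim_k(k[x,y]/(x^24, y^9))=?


Basis: x^i*y^j, i<24, j<9
24*9=216


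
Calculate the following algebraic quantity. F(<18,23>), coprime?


gcd(18,23)=1 => F=ab-a-b=18*23-18-23=414-41=373


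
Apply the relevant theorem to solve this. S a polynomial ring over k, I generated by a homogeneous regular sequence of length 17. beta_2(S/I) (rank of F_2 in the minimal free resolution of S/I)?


Regular sequence => Koszul complex is the minimal free resolution.
Syz_1 minimally generated by Koszul relations f_i*e_j - f_j*e_i (i<j): mu(Syz_1) = beta_2 = C(m,2) = m(m-1)/2
m=17
17*16/2 = 136


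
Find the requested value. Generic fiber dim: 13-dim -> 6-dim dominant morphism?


dim(fiber)=dim(X)-dim(Y)=13-6=7


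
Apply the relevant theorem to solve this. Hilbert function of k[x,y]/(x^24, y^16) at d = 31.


k[x,y], I = (x^24, y^16), d = 31
Need i < 24 and d-i < 16.
Range: 16 <= i <= 23.
H(31) = 8


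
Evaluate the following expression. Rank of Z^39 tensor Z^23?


rank(M(x)N) = rank(M)*rank(N)
39*23 = 897


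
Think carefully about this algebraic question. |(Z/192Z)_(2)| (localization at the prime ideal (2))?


2-primary part: 192=2^6*3
Size=2^6=64


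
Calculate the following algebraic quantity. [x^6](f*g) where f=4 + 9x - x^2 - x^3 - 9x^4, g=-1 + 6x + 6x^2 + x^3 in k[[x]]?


[x^6] = sum a_i*b_j, i+j=6
  -1*1=-1
  -9*6=-54
Sum=-55


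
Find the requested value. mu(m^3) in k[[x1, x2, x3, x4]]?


C(n+d-1,d)=C(6,3)=20


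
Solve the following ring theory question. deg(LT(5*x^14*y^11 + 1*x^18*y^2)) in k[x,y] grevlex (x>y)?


LT: 5*x^14*y^11
deg_x=14, deg_y=11
Total=14+11=25


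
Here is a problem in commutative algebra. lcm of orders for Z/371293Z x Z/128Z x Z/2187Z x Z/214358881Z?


Exponent = lcm of the cyclic orders; pairwise coprime => product.
13^5*2^7*3^7*11^8=371293*128*2187*214358881=22280092803949039488


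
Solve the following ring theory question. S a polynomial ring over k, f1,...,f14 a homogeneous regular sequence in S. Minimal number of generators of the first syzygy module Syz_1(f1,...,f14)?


Regular sequence => Koszul complex is the minimal free resolution.
Syz_1 minimally generated by Koszul relations f_i*e_j - f_j*e_i (i<j): mu(Syz_1) = beta_2 = C(m,2) = m(m-1)/2
m=14
14*13/2 = 91


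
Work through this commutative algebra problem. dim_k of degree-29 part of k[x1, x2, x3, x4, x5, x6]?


C(d+n-1,n-1)=C(34,5)=278256


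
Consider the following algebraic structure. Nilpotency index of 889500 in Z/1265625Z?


889500^k mod 1265625:
k=1: 889500
k=2: 984375
k=3: 421875
k=4: 0
First zero at k = 4


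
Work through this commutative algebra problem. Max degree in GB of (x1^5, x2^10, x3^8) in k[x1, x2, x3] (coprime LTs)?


Pure powers, coprime LTs => already GB.
Degrees: 5, 10, 8
Max=10


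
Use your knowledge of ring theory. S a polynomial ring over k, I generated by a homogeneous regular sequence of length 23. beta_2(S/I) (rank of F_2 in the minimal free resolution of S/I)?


Regular sequence => Koszul complex is the minimal free resolution.
Syz_1 minimally generated by Koszul relations f_i*e_j - f_j*e_i (i<j): mu(Syz_1) = beta_2 = C(m,2) = m(m-1)/2
m=23
23*22/2 = 253


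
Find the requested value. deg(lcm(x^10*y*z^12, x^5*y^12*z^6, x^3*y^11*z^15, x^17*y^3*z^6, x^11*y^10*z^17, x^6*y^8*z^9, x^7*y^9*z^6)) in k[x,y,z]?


lcm = componentwise max:
x: max(10,5,3,17,11,6,7)=17
y: max(1,12,11,3,10,8,9)=12
z: max(12,6,15,6,17,9,6)=17
Total=17+12+17=46


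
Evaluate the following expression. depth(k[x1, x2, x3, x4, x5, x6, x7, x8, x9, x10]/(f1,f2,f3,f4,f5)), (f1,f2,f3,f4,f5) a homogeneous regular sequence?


depth(R)=10
depth(R/I)=10-5=5


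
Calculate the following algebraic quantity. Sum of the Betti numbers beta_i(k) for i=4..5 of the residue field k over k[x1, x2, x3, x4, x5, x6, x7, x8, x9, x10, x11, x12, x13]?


Koszul resolution: beta_i(k)=C(n,i), n=13
C(13,4)=715, C(13,5)=1287
Sum=2002


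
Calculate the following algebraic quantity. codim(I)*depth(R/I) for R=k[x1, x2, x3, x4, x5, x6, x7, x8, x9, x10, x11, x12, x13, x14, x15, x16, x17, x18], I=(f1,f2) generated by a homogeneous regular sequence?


codim=2, depth=dim(R/I)=18-2=16
Product=2*16=32


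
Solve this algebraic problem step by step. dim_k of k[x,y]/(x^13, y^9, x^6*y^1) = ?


k[x,y]/I, I = (x^13, y^9, x^6*y^1)
Rect: 13x9=117. Corner: (13-6)x(9-1)=56.
dim = 117-56 = 61


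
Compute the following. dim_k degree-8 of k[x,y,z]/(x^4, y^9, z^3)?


Need i<4, j<9, k<3 with i+j+k=8.
For each i, j ranges over max(0,8-i-2)..min(8,8-i):
  i=0: j in [6,8] -> 3
  i=1: j in [5,7] -> 3
  i=2: j in [4,6] -> 3
  i=3: j in [3,5] -> 3
H(8) = 3+3+3+3 = 12


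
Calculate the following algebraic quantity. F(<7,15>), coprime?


gcd(7,15)=1 => F=ab-a-b=7*15-7-15=105-22=83


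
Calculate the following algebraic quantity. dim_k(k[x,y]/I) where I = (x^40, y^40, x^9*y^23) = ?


k[x,y]/I, I = (x^40, y^40, x^9*y^23)
Rect: 40x40=1600. Corner: (40-9)x(40-23)=527.
dim = 1600-527 = 1073


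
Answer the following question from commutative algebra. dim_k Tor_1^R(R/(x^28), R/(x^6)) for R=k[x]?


Tor_1(R/I,R/J)=(I cap J)/IJ=(x^28)/(x^34)
dim=34-28=min(28,6)=6


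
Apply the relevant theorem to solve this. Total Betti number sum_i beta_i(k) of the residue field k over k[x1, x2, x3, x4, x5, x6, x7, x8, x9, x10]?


Koszul resolution: beta_i(k)=C(n,i), n=10
sum_i C(10,i) = 2^10 = 1024


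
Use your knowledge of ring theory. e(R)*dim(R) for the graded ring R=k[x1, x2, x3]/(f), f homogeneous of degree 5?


e(R)=deg(f)=5, dim(R)=3-1=2
e*dim=5*2=10


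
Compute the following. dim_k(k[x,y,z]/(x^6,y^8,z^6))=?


Basis: x^iy^jz^k, i<6,j<8,k<6
6*8*6=288


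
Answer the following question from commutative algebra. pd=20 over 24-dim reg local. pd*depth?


pd+depth=24
depth=24-20=4
pd*depth=20*4=80


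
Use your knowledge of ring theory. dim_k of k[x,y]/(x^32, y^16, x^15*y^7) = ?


k[x,y]/I, I = (x^32, y^16, x^15*y^7)
Rect: 32x16=512. Corner: (32-15)x(16-7)=153.
dim = 512-153 = 359


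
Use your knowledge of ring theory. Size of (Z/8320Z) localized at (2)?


2-primary part: 8320=2^7*65
Size=2^7=128


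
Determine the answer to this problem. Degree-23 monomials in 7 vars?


C(d+n-1,n-1)=C(29,6)=475020


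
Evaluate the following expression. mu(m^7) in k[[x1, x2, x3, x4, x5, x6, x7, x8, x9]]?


C(n+d-1,d)=C(15,7)=6435


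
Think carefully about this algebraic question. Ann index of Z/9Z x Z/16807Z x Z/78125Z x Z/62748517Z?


Exponent = lcm of the cyclic orders; pairwise coprime => product.
3^2*7^5*5^7*13^7=9*16807*78125*62748517=741525697419609375


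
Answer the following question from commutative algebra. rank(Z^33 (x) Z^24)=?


rank(M(x)N) = rank(M)*rank(N)
33*24 = 792


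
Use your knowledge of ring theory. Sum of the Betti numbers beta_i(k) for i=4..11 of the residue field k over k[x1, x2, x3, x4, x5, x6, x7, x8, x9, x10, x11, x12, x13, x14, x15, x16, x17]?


Koszul resolution: beta_i(k)=C(n,i), n=17
C(17,4)=2380, C(17,5)=6188, C(17,6)=12376, C(17,7)=19448, C(17,8)=24310, C(17,9)=24310, C(17,10)=19448, C(17,11)=12376
Sum=120836


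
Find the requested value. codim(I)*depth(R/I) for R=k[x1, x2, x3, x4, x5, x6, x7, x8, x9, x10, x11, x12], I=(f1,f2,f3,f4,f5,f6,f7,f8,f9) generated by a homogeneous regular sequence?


codim=9, depth=dim(R/I)=12-9=3
Product=9*3=27


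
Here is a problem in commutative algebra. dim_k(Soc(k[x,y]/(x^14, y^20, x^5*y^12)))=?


Socle = ann(m) = span of standard monomials u with x*u, y*u in I (staircase corners).
Minimal generators: x^14, x^5*y^12, y^20
Corners: x^4y^19, x^13y^11
Socle dim=2


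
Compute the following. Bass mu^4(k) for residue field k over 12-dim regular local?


C(n,i)=C(12,4)=495


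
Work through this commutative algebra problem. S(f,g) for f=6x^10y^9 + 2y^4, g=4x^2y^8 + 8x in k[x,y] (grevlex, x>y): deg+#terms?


LT(f)=6x^10y^9, LT(g)=4x^2y^8
lcm(LM)=x^10y^9
S(f,g) (scaled by 24 to clear denominators) = 4*f - 6x^8y*g = -48x^9y + 8y^4
2 terms, deg 10.
10+2=12


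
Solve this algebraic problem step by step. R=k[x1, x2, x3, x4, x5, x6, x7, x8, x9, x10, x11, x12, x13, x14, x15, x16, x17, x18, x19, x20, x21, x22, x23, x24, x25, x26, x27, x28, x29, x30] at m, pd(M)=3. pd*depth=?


pd+depth=30
depth=30-3=27
pd*depth=3*27=81


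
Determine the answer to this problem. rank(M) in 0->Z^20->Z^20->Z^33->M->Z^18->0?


Alt sum=0:
(-1)^0*20 + (-1)^1*20 + (-1)^2*33 + (-1)^3*? + (-1)^4*18=0
rank(M)=51


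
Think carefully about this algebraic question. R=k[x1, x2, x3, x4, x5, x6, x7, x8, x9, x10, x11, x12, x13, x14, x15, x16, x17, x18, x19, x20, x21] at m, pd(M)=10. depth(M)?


pd+depth=depth(R)=21
depth=21-10=11


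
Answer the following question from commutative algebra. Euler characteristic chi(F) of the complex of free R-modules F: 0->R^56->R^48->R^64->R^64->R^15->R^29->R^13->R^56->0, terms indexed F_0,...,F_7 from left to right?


chi = sum (-1)^i * rank:
(-1)^0*56=56
(-1)^1*48=-48
(-1)^2*64=64
(-1)^3*64=-64
(-1)^4*15=15
(-1)^5*29=-29
(-1)^6*13=13
(-1)^7*56=-56
chi=-49


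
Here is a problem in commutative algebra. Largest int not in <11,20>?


gcd(11,20)=1 => F=ab-a-b=11*20-11-20=220-31=189


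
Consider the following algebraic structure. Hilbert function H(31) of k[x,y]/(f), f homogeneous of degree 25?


H(t)=d for t>=d-1.
d=25, t=31
H(31)=25


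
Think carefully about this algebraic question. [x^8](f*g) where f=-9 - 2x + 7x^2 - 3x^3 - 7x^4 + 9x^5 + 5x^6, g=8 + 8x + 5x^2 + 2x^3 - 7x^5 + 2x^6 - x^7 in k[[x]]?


[x^8] = sum a_i*b_j, i+j=8
  -2*-1=2
  7*2=14
  -3*-7=21
  9*2=18
  5*5=25
Sum=80


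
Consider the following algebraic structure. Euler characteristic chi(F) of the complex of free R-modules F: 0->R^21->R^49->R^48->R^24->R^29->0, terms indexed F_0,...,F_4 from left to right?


chi = sum (-1)^i * rank:
(-1)^0*21=21
(-1)^1*49=-49
(-1)^2*48=48
(-1)^3*24=-24
(-1)^4*29=29
chi=25


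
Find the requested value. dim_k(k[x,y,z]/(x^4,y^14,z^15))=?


Basis: x^iy^jz^k, i<4,j<14,k<15
4*14*15=840


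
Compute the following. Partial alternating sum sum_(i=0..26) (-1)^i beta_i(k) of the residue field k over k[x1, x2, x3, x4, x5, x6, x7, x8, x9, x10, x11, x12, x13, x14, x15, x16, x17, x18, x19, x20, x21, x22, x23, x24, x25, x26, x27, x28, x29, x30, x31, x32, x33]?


Koszul resolution: beta_i(k)=C(n,i), n=33
sum_(i=0..p) (-1)^i C(n,i) = (-1)^p C(n-1,p)
(-1)^26*C(32,26) = (-1)^26*906192 = 906192


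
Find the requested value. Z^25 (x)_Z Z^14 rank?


rank(M(x)N) = rank(M)*rank(N)
25*14 = 350


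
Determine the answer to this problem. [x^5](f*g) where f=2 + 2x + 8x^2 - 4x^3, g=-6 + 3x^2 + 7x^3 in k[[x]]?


[x^5] = sum a_i*b_j, i+j=5
  8*7=56
  -4*3=-12
Sum=44


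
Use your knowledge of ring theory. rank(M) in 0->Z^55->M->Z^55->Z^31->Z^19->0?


Alt sum=0:
(-1)^0*55 + (-1)^1*? + (-1)^2*55 + (-1)^3*31 + (-1)^4*19=0
rank(M)=98


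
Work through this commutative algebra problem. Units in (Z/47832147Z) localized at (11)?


Local ring = Z/1771561Z.
phi(1771561) = 11^5*(11-1) = 1610510


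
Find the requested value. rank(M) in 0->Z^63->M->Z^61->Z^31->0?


Alt sum=0:
(-1)^0*63 + (-1)^1*? + (-1)^2*61 + (-1)^3*31=0
rank(M)=93


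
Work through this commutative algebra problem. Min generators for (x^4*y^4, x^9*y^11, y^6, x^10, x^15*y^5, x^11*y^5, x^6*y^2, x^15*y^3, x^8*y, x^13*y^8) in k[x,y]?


Remove redundant (divisible by others).
x^15*y^3 redundant.
x^9*y^11 redundant.
x^11*y^5 redundant.
x^15*y^5 redundant.
x^13*y^8 redundant.
Min: x^10, x^8*y, x^6*y^2, x^4*y^4, y^6
Count=5


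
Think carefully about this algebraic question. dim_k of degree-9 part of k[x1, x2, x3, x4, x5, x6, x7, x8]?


C(d+n-1,n-1)=C(16,7)=11440


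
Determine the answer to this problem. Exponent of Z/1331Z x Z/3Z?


Exponent = lcm of the cyclic orders; pairwise coprime => product.
11^3*3^1=1331*3=3993


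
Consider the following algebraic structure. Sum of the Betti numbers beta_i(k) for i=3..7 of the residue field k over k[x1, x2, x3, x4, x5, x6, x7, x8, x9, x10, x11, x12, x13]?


Koszul resolution: beta_i(k)=C(n,i), n=13
C(13,3)=286, C(13,4)=715, C(13,5)=1287, C(13,6)=1716, C(13,7)=1716
Sum=5720


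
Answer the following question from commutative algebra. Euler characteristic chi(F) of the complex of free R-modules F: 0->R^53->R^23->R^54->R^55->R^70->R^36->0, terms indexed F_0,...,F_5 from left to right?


chi = sum (-1)^i * rank:
(-1)^0*53=53
(-1)^1*23=-23
(-1)^2*54=54
(-1)^3*55=-55
(-1)^4*70=70
(-1)^5*36=-36
chi=63


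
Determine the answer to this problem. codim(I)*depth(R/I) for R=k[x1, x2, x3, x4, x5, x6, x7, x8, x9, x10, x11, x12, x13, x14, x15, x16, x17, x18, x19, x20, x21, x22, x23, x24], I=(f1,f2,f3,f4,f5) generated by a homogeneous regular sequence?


codim=5, depth=dim(R/I)=24-5=19
Product=5*19=95


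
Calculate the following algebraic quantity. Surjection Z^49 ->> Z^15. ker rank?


rank(ker) = 49-15 = 34


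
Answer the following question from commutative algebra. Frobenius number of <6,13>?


gcd(6,13)=1 => F=ab-a-b=6*13-6-13=78-19=59


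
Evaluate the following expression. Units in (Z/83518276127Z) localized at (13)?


Local ring = Z/62748517Z.
phi(62748517) = 13^6*(13-1) = 57921708


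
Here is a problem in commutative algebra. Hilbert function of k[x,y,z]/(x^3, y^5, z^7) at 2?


Need i<3, j<5, k<7 with i+j+k=2.
For each i, j ranges over max(0,2-i-6)..min(4,2-i):
  i=0: j in [0,2] -> 3
  i=1: j in [0,1] -> 2
  i=2: j in [0,0] -> 1
H(2) = 3+2+1 = 6


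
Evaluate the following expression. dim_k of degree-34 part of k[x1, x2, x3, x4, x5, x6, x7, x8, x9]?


C(d+n-1,n-1)=C(42,8)=118030185


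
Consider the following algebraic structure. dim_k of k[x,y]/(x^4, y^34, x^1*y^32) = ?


k[x,y]/I, I = (x^4, y^34, x^1*y^32)
Rect: 4x34=136. Corner: (4-1)x(34-32)=6.
dim = 136-6 = 130


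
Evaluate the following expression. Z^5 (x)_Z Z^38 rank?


rank(M(x)N) = rank(M)*rank(N)
5*38 = 190


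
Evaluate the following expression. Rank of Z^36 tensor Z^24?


rank(M(x)N) = rank(M)*rank(N)
36*24 = 864


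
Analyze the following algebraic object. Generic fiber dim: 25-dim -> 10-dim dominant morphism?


dim(fiber)=dim(X)-dim(Y)=25-10=15


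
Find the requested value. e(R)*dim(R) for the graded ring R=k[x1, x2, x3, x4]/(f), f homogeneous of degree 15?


e(R)=deg(f)=15, dim(R)=4-1=3
e*dim=15*3=45


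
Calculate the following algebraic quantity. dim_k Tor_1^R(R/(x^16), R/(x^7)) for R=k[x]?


Tor_1(R/I,R/J)=(I cap J)/IJ=(x^16)/(x^23)
dim=23-16=min(16,7)=7


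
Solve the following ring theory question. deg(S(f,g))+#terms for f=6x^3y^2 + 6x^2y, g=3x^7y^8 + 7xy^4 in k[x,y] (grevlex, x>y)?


LT(f)=6x^3y^2, LT(g)=3x^7y^8
lcm(LM)=x^7y^8
S(f,g) (scaled by 18 to clear denominators) = 3x^4y^6*f - 6*g = 18x^6y^7 - 42xy^4
2 terms, deg 13.
13+2=15


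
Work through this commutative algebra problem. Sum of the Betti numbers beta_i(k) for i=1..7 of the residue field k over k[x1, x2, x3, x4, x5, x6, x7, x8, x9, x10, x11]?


Koszul resolution: beta_i(k)=C(n,i), n=11
C(11,1)=11, C(11,2)=55, C(11,3)=165, C(11,4)=330, C(11,5)=462, C(11,6)=462, C(11,7)=330
Sum=1815


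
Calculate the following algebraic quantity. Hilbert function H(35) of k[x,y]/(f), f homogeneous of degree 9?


H(t)=d for t>=d-1.
d=9, t=35
H(35)=9


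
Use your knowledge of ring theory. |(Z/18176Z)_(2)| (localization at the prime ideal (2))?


2-primary part: 18176=2^8*71
Size=2^8=256


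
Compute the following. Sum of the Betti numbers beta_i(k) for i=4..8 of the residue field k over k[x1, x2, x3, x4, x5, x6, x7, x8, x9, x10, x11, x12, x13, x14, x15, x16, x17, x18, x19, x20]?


Koszul resolution: beta_i(k)=C(n,i), n=20
C(20,4)=4845, C(20,5)=15504, C(20,6)=38760, C(20,7)=77520, C(20,8)=125970
Sum=262599


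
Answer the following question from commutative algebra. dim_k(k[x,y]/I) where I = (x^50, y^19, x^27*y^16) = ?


k[x,y]/I, I = (x^50, y^19, x^27*y^16)
Rect: 50x19=950. Corner: (50-27)x(19-16)=69.
dim = 950-69 = 881


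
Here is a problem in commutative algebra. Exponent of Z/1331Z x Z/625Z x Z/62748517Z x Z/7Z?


Exponent = lcm of the cyclic orders; pairwise coprime => product.
11^3*5^4*13^7*7^1=1331*625*62748517*7=365392458055625


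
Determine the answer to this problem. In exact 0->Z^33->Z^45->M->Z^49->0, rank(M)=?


Alt sum=0:
(-1)^0*33 + (-1)^1*45 + (-1)^2*? + (-1)^3*49=0
rank(M)=61


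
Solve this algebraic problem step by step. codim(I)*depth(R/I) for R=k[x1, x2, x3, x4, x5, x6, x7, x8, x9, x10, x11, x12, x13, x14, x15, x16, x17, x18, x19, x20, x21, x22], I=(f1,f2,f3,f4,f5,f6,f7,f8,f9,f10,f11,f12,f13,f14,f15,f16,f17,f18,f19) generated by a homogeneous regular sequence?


codim=19, depth=dim(R/I)=22-19=3
Product=19*3=57


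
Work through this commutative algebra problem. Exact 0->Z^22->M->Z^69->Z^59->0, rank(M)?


Alt sum=0:
(-1)^0*22 + (-1)^1*? + (-1)^2*69 + (-1)^3*59=0
rank(M)=32


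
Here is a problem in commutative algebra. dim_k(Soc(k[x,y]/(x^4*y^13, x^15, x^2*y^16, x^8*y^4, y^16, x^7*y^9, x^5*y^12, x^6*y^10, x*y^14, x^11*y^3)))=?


Socle = ann(m) = span of standard monomials u with x*u, y*u in I (staircase corners).
Redundant generators: x^2*y^16
Minimal generators: x^15, x^11*y^3, x^8*y^4, x^7*y^9, x^6*y^10, x^5*y^12, x^4*y^13, x*y^14, y^16
Corners: y^15, x^3y^13, x^4y^12, x^5y^11, x^6y^9, x^7y^8, x^10y^3, x^14y^2
Socle dim=8


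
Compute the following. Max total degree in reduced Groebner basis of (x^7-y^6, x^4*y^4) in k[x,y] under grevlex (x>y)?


LT(f1)=x^7, LT(f2)=x^4y^4, lcm=x^7y^4
S(f1,f2) = y^4*f1 - x^3*f2 = -y^10
Reduced GB = {f1, f2, y^10}; degrees 7, 8, 10
Max = 10


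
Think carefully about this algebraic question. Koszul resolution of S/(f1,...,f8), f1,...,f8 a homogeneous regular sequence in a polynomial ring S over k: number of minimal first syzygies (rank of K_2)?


Regular sequence => Koszul complex is the minimal free resolution.
Syz_1 minimally generated by Koszul relations f_i*e_j - f_j*e_i (i<j): mu(Syz_1) = beta_2 = C(m,2) = m(m-1)/2
m=8
8*7/2 = 28


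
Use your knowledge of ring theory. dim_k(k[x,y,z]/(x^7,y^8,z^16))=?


Basis: x^iy^jz^k, i<7,j<8,k<16
7*8*16=896


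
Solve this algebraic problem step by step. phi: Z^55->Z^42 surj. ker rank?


rank(ker) = 55-42 = 13


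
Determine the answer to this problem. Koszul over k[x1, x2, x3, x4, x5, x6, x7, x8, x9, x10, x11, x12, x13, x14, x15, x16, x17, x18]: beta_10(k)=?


C(n,i)=C(18,10)=43758


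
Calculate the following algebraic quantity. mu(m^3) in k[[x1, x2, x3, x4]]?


C(n+d-1,d)=C(6,3)=20


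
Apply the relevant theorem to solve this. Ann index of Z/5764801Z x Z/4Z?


Exponent = lcm of the cyclic orders; pairwise coprime => product.
7^8*2^2=5764801*4=23059204


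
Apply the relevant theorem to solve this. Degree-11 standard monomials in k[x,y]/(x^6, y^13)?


k[x,y], I = (x^6, y^13), d = 11
Need i < 6 and d-i < 13.
Range: 0 <= i <= 5.
H(11) = 6


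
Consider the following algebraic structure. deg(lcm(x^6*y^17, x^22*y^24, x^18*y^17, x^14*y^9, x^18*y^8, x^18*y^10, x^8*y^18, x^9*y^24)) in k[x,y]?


lcm = componentwise max:
x: max(6,22,18,14,18,18,8,9)=22
y: max(17,24,17,9,8,10,18,24)=24
Total=22+24=46


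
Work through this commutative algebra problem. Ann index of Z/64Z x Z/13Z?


Exponent = lcm of the cyclic orders; pairwise coprime => product.
2^6*13^1=64*13=832


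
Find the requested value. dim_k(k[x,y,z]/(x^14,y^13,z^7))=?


Basis: x^iy^jz^k, i<14,j<13,k<7
14*13*7=1274


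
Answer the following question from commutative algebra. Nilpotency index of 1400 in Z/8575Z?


1400^k mod 8575:
k=1: 1400
k=2: 4900
k=3: 0
First zero at k = 3


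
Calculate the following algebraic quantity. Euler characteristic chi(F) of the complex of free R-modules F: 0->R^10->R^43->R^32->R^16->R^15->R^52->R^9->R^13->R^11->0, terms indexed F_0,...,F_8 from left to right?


chi = sum (-1)^i * rank:
(-1)^0*10=10
(-1)^1*43=-43
(-1)^2*32=32
(-1)^3*16=-16
(-1)^4*15=15
(-1)^5*52=-52
(-1)^6*9=9
(-1)^7*13=-13
(-1)^8*11=11
chi=-47


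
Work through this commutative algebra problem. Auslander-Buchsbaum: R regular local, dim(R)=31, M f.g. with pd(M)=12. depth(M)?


pd+depth=depth(R)=31
depth=31-12=19


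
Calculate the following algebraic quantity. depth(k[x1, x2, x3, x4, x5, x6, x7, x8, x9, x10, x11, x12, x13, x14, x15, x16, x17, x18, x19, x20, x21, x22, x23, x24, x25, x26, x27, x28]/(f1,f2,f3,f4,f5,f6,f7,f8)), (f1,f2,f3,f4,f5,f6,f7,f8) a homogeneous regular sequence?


depth(R)=28
depth(R/I)=28-8=20


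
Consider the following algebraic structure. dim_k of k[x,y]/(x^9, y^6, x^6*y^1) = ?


k[x,y]/I, I = (x^9, y^6, x^6*y^1)
Rect: 9x6=54. Corner: (9-6)x(6-1)=15.
dim = 54-15 = 39


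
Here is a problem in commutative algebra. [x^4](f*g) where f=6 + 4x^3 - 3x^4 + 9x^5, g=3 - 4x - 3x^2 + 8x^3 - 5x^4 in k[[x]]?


[x^4] = sum a_i*b_j, i+j=4
  6*-5=-30
  4*-4=-16
  -3*3=-9
Sum=-55


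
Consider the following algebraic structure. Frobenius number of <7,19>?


gcd(7,19)=1 => F=ab-a-b=7*19-7-19=133-26=107


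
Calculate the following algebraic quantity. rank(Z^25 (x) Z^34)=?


rank(M(x)N) = rank(M)*rank(N)
25*34 = 850


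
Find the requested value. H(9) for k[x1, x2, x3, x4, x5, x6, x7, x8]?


C(d+n-1,n-1)=C(16,7)=11440


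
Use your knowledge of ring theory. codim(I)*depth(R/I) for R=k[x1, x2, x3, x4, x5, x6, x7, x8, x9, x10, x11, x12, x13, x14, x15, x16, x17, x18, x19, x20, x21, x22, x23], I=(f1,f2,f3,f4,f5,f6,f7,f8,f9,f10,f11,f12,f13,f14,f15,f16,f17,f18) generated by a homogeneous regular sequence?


codim=18, depth=dim(R/I)=23-18=5
Product=18*5=90


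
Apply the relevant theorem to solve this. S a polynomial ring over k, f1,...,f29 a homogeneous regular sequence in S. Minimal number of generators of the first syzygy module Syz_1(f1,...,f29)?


Regular sequence => Koszul complex is the minimal free resolution.
Syz_1 minimally generated by Koszul relations f_i*e_j - f_j*e_i (i<j): mu(Syz_1) = beta_2 = C(m,2) = m(m-1)/2
m=29
29*28/2 = 406


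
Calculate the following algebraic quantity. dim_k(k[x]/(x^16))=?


Basis: 1,x,...,x^15
dim=16


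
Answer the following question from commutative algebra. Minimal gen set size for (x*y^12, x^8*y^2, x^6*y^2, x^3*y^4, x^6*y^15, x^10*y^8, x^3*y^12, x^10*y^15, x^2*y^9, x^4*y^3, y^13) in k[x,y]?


Remove redundant (divisible by others).
x^3*y^12 redundant.
x^10*y^15 redundant.
x^8*y^2 redundant.
x^6*y^15 redundant.
x^10*y^8 redundant.
Min: x^6*y^2, x^4*y^3, x^3*y^4, x^2*y^9, x*y^12, y^13
Count=6


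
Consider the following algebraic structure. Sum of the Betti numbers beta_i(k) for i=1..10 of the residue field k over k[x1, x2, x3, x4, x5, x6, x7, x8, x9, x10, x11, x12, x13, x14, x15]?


Koszul resolution: beta_i(k)=C(n,i), n=15
C(15,1)=15, C(15,2)=105, C(15,3)=455, C(15,4)=1365, C(15,5)=3003, C(15,6)=5005, C(15,7)=6435, C(15,8)=6435, C(15,9)=5005, C(15,10)=3003
Sum=30826


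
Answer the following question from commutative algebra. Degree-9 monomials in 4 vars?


C(d+n-1,n-1)=C(12,3)=220


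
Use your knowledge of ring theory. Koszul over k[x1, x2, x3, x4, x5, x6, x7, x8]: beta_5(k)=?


C(n,i)=C(8,5)=56


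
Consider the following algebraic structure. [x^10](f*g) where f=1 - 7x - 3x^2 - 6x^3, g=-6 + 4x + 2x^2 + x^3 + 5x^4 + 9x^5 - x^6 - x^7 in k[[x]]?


[x^10] = sum a_i*b_j, i+j=10
  -6*-1=6
Sum=6


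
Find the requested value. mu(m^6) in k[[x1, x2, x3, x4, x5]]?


C(n+d-1,d)=C(10,6)=210


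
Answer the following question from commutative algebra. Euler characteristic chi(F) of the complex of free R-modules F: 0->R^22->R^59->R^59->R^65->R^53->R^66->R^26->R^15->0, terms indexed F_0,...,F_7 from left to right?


chi = sum (-1)^i * rank:
(-1)^0*22=22
(-1)^1*59=-59
(-1)^2*59=59
(-1)^3*65=-65
(-1)^4*53=53
(-1)^5*66=-66
(-1)^6*26=26
(-1)^7*15=-15
chi=-45


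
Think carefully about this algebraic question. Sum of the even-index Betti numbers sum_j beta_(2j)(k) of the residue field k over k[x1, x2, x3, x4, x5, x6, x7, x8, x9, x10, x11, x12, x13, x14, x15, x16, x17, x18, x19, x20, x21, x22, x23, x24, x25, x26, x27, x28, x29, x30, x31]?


Koszul resolution: beta_i(k)=C(n,i), n=31
sum_even C(31,i) = 2^(n-1) = 2^30 = 1073741824


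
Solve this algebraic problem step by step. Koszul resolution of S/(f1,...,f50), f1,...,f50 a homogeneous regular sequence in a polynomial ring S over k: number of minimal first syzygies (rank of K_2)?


Regular sequence => Koszul complex is the minimal free resolution.
Syz_1 minimally generated by Koszul relations f_i*e_j - f_j*e_i (i<j): mu(Syz_1) = beta_2 = C(m,2) = m(m-1)/2
m=50
50*49/2 = 1225


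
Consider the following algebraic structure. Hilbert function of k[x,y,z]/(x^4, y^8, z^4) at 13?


Need i<4, j<8, k<4 with i+j+k=13.
For each i, j ranges over max(0,13-i-3)..min(7,13-i):
  i=0: j in [10,7] -> 0
  i=1: j in [9,7] -> 0
  i=2: j in [8,7] -> 0
  i=3: j in [7,7] -> 1
H(13) = 0+0+0+1 = 1


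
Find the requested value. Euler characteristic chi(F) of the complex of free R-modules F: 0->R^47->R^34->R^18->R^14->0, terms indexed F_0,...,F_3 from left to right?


chi = sum (-1)^i * rank:
(-1)^0*47=47
(-1)^1*34=-34
(-1)^2*18=18
(-1)^3*14=-14
chi=17


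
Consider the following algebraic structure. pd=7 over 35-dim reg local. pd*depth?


pd+depth=35
depth=35-7=28
pd*depth=7*28=196


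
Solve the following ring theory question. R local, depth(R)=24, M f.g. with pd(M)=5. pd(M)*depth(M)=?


pd+depth=24
depth=24-5=19
pd*depth=5*19=95


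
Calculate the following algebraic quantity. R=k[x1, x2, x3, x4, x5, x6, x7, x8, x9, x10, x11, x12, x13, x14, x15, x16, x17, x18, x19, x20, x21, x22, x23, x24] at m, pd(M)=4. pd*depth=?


pd+depth=24
depth=24-4=20
pd*depth=4*20=80


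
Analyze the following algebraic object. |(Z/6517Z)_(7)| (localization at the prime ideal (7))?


7-primary part: 6517=7^3*19
Size=7^3=343


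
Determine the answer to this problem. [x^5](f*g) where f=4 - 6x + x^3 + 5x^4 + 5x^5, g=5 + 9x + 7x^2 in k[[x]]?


[x^5] = sum a_i*b_j, i+j=5
  1*7=7
  5*9=45
  5*5=25
Sum=77


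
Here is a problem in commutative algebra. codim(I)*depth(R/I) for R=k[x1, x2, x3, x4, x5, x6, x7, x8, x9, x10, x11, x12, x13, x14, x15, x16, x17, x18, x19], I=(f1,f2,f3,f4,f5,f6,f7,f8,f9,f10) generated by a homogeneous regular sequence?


codim=10, depth=dim(R/I)=19-10=9
Product=10*9=90


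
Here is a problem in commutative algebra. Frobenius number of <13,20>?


gcd(13,20)=1 => F=ab-a-b=13*20-13-20=260-33=227


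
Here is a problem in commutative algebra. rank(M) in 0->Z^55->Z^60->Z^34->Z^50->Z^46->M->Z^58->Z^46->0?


Alt sum=0:
(-1)^0*55 + (-1)^1*60 + (-1)^2*34 + (-1)^3*50 + (-1)^4*46 + (-1)^5*? + (-1)^6*58 + (-1)^7*46=0
rank(M)=37


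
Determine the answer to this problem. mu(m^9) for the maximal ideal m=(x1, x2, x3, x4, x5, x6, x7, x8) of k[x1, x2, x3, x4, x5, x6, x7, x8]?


Graded Nakayama: mu(m^d) = dim_k (m^d/m^(d+1)) = #degree-9 monomials in 8 vars
C(n+d-1,d)=C(16,9)=11440


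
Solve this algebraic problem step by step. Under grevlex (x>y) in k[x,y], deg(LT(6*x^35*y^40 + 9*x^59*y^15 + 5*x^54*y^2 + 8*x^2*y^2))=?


LT: 6*x^35*y^40
deg_x=35, deg_y=40
Total=35+40=75


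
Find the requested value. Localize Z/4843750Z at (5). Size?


5-primary part: 4843750=5^7*62
Size=5^7=78125


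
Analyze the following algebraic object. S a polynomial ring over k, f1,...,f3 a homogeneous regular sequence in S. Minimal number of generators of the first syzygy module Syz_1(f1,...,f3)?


Regular sequence => Koszul complex is the minimal free resolution.
Syz_1 minimally generated by Koszul relations f_i*e_j - f_j*e_i (i<j): mu(Syz_1) = beta_2 = C(m,2) = m(m-1)/2
m=3
3*2/2 = 3


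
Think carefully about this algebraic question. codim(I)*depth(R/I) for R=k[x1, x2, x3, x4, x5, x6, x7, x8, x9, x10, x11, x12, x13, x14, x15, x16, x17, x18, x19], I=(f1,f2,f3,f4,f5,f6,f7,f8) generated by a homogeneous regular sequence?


codim=8, depth=dim(R/I)=19-8=11
Product=8*11=88


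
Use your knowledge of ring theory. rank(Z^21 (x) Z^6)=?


rank(M(x)N) = rank(M)*rank(N)
21*6 = 126


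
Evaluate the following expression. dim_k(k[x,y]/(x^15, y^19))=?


Basis: x^i*y^j, i<15, j<19
15*19=285


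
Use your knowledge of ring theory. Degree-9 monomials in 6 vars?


C(d+n-1,n-1)=C(14,5)=2002


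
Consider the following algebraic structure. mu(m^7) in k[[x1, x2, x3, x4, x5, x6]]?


C(n+d-1,d)=C(12,7)=792


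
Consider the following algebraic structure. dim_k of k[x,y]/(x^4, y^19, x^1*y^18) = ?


k[x,y]/I, I = (x^4, y^19, x^1*y^18)
Rect: 4x19=76. Corner: (4-1)x(19-18)=3.
dim = 76-3 = 73


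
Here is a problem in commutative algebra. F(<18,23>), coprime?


gcd(18,23)=1 => F=ab-a-b=18*23-18-23=414-41=373


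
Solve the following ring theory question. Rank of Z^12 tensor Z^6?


rank(M(x)N) = rank(M)*rank(N)
12*6 = 72


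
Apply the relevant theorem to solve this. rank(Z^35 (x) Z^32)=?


rank(M(x)N) = rank(M)*rank(N)
35*32 = 1120


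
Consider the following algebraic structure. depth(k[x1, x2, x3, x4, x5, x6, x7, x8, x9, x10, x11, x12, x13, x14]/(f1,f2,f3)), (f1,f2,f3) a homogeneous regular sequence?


depth(R)=14
depth(R/I)=14-3=11


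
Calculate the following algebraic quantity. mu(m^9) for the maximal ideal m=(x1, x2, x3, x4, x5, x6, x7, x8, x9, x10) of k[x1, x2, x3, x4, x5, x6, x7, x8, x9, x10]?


Graded Nakayama: mu(m^d) = dim_k (m^d/m^(d+1)) = #degree-9 monomials in 10 vars
C(n+d-1,d)=C(18,9)=48620


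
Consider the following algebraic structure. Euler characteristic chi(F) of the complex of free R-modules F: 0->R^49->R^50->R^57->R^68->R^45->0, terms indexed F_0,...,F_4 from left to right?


chi = sum (-1)^i * rank:
(-1)^0*49=49
(-1)^1*50=-50
(-1)^2*57=57
(-1)^3*68=-68
(-1)^4*45=45
chi=33


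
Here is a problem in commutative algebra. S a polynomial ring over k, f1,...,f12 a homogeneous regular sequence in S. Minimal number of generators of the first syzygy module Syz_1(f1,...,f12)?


Regular sequence => Koszul complex is the minimal free resolution.
Syz_1 minimally generated by Koszul relations f_i*e_j - f_j*e_i (i<j): mu(Syz_1) = beta_2 = C(m,2) = m(m-1)/2
m=12
12*11/2 = 66


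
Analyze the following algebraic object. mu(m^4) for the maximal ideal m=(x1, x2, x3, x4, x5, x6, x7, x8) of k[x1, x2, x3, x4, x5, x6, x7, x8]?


Graded Nakayama: mu(m^d) = dim_k (m^d/m^(d+1)) = #degree-4 monomials in 8 vars
C(n+d-1,d)=C(11,4)=330


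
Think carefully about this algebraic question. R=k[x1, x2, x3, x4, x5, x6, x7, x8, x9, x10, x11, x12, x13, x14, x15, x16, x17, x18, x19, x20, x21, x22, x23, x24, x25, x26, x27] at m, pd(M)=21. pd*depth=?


pd+depth=27
depth=27-21=6
pd*depth=21*6=126


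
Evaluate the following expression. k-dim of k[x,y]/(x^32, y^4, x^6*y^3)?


k[x,y]/I, I = (x^32, y^4, x^6*y^3)
Rect: 32x4=128. Corner: (32-6)x(4-3)=26.
dim = 128-26 = 102


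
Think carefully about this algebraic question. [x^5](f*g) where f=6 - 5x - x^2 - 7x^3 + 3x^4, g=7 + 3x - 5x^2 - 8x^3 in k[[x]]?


[x^5] = sum a_i*b_j, i+j=5
  -1*-8=8
  -7*-5=35
  3*3=9
Sum=52


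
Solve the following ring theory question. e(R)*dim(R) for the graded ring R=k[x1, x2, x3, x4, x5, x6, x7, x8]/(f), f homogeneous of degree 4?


e(R)=deg(f)=4, dim(R)=8-1=7
e*dim=4*7=28


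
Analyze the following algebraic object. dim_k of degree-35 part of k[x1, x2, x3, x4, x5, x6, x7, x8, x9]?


C(d+n-1,n-1)=C(43,8)=145008513


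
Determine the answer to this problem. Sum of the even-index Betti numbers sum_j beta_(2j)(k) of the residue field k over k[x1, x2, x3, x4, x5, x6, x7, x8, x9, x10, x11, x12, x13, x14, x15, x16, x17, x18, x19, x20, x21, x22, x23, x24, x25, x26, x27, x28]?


Koszul resolution: beta_i(k)=C(n,i), n=28
sum_even C(28,i) = 2^(n-1) = 2^27 = 134217728


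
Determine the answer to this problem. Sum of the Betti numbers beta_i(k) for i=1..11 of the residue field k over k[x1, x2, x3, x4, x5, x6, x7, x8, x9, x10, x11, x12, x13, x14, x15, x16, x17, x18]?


Koszul resolution: beta_i(k)=C(n,i), n=18
C(18,1)=18, C(18,2)=153, C(18,3)=816, C(18,4)=3060, C(18,5)=8568, C(18,6)=18564, C(18,7)=31824, C(18,8)=43758, C(18,9)=48620, C(18,10)=43758, C(18,11)=31824
Sum=230963


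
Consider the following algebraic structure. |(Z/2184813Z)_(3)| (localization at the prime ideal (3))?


3-primary part: 2184813=3^10*37
Size=3^10=59049


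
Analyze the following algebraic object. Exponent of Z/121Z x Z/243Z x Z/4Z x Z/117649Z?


Exponent = lcm of the cyclic orders; pairwise coprime => product.
11^2*3^5*2^2*7^6=121*243*4*117649=13836934188


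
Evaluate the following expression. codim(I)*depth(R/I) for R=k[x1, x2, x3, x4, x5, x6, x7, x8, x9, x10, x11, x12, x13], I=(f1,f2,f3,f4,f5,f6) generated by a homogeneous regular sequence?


codim=6, depth=dim(R/I)=13-6=7
Product=6*7=42


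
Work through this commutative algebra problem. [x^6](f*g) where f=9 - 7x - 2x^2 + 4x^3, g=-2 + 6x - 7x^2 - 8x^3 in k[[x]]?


[x^6] = sum a_i*b_j, i+j=6
  4*-8=-32
Sum=-32


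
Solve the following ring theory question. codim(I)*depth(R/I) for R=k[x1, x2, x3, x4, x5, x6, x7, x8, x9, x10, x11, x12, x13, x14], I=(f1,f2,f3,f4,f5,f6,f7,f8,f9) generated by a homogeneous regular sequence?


codim=9, depth=dim(R/I)=14-9=5
Product=9*5=45


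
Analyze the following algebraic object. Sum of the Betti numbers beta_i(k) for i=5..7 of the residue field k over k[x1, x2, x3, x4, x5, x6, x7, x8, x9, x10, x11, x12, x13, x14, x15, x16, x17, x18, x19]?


Koszul resolution: beta_i(k)=C(n,i), n=19
C(19,5)=11628, C(19,6)=27132, C(19,7)=50388
Sum=89148


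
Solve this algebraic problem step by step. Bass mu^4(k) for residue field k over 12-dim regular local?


C(n,i)=C(12,4)=495


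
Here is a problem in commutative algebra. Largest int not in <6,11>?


gcd(6,11)=1 => F=ab-a-b=6*11-6-11=66-17=49


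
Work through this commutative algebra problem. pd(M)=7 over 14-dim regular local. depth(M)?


pd+depth=depth(R)=14
depth=14-7=7


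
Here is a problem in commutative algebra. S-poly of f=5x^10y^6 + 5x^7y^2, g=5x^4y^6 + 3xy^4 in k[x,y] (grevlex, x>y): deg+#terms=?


LT(f)=5x^10y^6, LT(g)=5x^4y^6
lcm(LM)=x^10y^6
S(f,g) (scaled by 25 to clear denominators) = 5*f - 5x^6*g = -15x^7y^4 + 25x^7y^2
2 terms, deg 11.
11+2=13


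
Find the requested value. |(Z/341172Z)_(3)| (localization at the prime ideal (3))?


3-primary part: 341172=3^8*52
Size=3^8=6561


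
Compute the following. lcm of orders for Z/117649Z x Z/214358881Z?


Exponent = lcm of the cyclic orders; pairwise coprime => product.
7^6*11^8=117649*214358881=25219107990769


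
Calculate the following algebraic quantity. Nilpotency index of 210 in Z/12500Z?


210^k mod 12500:
k=1: 210
k=2: 6600
k=3: 11000
k=4: 10000
k=5: 0
First zero at k = 5


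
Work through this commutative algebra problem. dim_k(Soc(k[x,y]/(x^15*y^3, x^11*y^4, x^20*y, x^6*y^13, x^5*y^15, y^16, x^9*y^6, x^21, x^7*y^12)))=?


Socle = ann(m) = span of standard monomials u with x*u, y*u in I (staircase corners).
Minimal generators: x^21, x^20*y, x^15*y^3, x^11*y^4, x^9*y^6, x^7*y^12, x^6*y^13, x^5*y^15, y^16
Corners: x^4y^15, x^5y^14, x^6y^12, x^8y^11, x^10y^5, x^14y^3, x^19y^2, x^20
Socle dim=8


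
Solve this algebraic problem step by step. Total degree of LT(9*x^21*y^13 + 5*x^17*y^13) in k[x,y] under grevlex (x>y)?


LT: 9*x^21*y^13
deg_x=21, deg_y=13
Total=21+13=34


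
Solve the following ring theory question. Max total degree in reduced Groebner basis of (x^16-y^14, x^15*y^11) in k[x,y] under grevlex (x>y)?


LT(f1)=x^16, LT(f2)=x^15y^11, lcm=x^16y^11
S(f1,f2) = y^11*f1 - x^1*f2 = -y^25
Reduced GB = {f1, f2, y^25}; degrees 16, 26, 25
Max = 26


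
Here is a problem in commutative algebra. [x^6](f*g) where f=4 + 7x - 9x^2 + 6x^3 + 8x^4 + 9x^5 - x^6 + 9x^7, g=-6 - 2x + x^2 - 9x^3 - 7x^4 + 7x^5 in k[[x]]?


[x^6] = sum a_i*b_j, i+j=6
  7*7=49
  -9*-7=63
  6*-9=-54
  8*1=8
  9*-2=-18
  -1*-6=6
Sum=54
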